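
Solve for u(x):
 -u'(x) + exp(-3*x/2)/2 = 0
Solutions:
 u(x) = C1 - exp(-3*x/2)/3


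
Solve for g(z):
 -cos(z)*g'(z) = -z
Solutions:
 g(z) = C1 + Integral(z/cos(z), z)


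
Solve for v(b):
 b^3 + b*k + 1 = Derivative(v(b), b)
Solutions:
 v(b) = C1 + b^4/4 + b^2*k/2 + b


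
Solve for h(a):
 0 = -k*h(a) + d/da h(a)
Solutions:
 h(a) = C1*exp(a*k)


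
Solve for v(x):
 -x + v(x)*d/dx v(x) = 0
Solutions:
 v(x) = -sqrt(C1 + x^2)
 v(x) = sqrt(C1 + x^2)


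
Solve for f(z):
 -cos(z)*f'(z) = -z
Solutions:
 f(z) = C1 + Integral(z/cos(z), z)


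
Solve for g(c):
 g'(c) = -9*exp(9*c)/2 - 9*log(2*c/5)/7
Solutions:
 g(c) = C1 - 9*c*log(c)/7 + 9*c*(-log(2) + 1 + log(5))/7 - exp(9*c)/2


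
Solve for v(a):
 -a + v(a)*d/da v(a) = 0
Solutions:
 v(a) = -sqrt(C1 + a^2)
 v(a) = sqrt(C1 + a^2)


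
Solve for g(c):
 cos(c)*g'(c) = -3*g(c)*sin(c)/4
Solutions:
 g(c) = C1*cos(c)^(3/4)


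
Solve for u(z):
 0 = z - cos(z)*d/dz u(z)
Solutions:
 u(z) = C1 + Integral(z/cos(z), z)


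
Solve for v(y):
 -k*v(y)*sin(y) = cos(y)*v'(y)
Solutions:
 v(y) = C1*exp(k*log(cos(y)))


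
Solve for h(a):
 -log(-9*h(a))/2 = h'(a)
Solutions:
 2*Integral(1/(log(-_y) + 2*log(3)), (_y, h(a))) = C1 - a


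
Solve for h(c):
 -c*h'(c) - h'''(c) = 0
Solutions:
 h(c) = C1 + Integral(C2*airyai(-c) + C3*airybi(-c), c)


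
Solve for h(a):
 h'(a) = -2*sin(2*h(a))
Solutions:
 h(a) = pi - acos((-C1 - exp(8*a))/(C1 - exp(8*a)))/2
 h(a) = acos((-C1 - exp(8*a))/(C1 - exp(8*a)))/2


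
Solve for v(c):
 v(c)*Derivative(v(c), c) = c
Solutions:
 v(c) = -sqrt(C1 + c^2)
 v(c) = sqrt(C1 + c^2)


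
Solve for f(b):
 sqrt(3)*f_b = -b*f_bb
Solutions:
 f(b) = C1 + C2*b^(1 - sqrt(3))


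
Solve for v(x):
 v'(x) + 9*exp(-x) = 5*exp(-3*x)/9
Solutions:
 v(x) = C1 + 9*exp(-x) - 5*exp(-3*x)/27


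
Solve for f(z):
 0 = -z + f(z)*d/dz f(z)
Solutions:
 f(z) = -sqrt(C1 + z^2)
 f(z) = sqrt(C1 + z^2)


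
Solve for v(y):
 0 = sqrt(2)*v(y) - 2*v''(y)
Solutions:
 v(y) = C1*exp(-2^(3/4)*y/2) + C2*exp(2^(3/4)*y/2)


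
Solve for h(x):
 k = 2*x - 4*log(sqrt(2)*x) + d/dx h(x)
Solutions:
 h(x) = C1 + k*x - x^2 + 4*x*log(x) - 4*x + x*log(4)


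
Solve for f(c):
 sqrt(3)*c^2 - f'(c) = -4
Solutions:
 f(c) = C1 + sqrt(3)*c^3/3 + 4*c


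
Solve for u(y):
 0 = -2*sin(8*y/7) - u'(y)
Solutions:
 u(y) = C1 + 7*cos(8*y/7)/4


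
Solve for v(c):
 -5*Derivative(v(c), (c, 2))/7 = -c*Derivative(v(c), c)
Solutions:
 v(c) = C1 + C2*erfi(sqrt(70)*c/10)


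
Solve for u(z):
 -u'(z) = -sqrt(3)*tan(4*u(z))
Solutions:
 u(z) = -asin(C1*exp(4*sqrt(3)*z))/4 + pi/4
 u(z) = asin(C1*exp(4*sqrt(3)*z))/4


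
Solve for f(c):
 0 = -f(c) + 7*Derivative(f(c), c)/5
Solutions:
 f(c) = C1*exp(5*c/7)


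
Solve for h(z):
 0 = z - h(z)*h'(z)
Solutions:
 h(z) = -sqrt(C1 + z^2)
 h(z) = sqrt(C1 + z^2)


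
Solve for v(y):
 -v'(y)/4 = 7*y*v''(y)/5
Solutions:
 v(y) = C1 + C2*y^(23/28)


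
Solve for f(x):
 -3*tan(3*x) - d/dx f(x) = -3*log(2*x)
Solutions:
 f(x) = C1 + 3*x*log(x) - 3*x + 3*x*log(2) + log(cos(3*x))


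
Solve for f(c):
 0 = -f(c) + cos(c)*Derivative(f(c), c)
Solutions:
 f(c) = C1*sqrt(sin(c) + 1)/sqrt(sin(c) - 1)


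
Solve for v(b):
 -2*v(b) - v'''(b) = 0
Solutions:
 v(b) = C3*exp(-2^(1/3)*b) + (C1*sin(2^(1/3)*sqrt(3)*b/2) + C2*cos(2^(1/3)*sqrt(3)*b/2))*exp(2^(1/3)*b/2)


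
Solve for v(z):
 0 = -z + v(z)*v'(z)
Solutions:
 v(z) = -sqrt(C1 + z^2)
 v(z) = sqrt(C1 + z^2)


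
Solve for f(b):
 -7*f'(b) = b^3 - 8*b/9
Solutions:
 f(b) = C1 - b^4/28 + 4*b^2/63


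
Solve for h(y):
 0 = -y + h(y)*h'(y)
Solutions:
 h(y) = -sqrt(C1 + y^2)
 h(y) = sqrt(C1 + y^2)


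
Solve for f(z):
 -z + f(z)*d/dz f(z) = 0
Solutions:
 f(z) = -sqrt(C1 + z^2)
 f(z) = sqrt(C1 + z^2)


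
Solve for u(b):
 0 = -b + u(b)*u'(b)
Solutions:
 u(b) = -sqrt(C1 + b^2)
 u(b) = sqrt(C1 + b^2)


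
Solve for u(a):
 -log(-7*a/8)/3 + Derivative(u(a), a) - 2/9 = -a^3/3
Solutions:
 u(a) = C1 - a^4/12 + a*log(-a)/3 + a*(-log(2) - 1/9 + log(7)/3)


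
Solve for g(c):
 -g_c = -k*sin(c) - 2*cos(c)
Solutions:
 g(c) = C1 - k*cos(c) + 2*sin(c)


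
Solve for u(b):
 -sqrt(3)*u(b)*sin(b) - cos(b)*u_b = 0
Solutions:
 u(b) = C1*cos(b)^(sqrt(3))


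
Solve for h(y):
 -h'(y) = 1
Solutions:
 h(y) = C1 - y


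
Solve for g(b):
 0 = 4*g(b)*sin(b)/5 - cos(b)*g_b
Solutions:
 g(b) = C1/cos(b)^(4/5)


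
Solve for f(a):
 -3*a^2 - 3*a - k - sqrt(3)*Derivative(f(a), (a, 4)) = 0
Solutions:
 f(a) = C1 + C2*a + C3*a^2 + C4*a^3 - sqrt(3)*a^6/360 - sqrt(3)*a^5/120 - sqrt(3)*a^4*k/72


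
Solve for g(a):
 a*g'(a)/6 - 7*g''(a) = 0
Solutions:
 g(a) = C1 + C2*erfi(sqrt(21)*a/42)


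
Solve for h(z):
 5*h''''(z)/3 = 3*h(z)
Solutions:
 h(z) = C1*exp(-sqrt(3)*5^(3/4)*z/5) + C2*exp(sqrt(3)*5^(3/4)*z/5) + C3*sin(sqrt(3)*5^(3/4)*z/5) + C4*cos(sqrt(3)*5^(3/4)*z/5)


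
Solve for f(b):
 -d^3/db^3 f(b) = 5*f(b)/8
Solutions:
 f(b) = C3*exp(-5^(1/3)*b/2) + (C1*sin(sqrt(3)*5^(1/3)*b/4) + C2*cos(sqrt(3)*5^(1/3)*b/4))*exp(5^(1/3)*b/4)


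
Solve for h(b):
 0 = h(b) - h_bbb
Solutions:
 h(b) = C3*exp(b) + (C1*sin(sqrt(3)*b/2) + C2*cos(sqrt(3)*b/2))*exp(-b/2)


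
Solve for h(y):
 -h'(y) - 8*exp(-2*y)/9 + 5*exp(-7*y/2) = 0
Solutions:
 h(y) = C1 + 4*exp(-2*y)/9 - 10*exp(-7*y/2)/7


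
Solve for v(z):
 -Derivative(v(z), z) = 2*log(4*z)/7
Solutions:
 v(z) = C1 - 2*z*log(z)/7 - 4*z*log(2)/7 + 2*z/7


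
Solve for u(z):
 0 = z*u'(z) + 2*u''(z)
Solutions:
 u(z) = C1 + C2*erf(z/2)


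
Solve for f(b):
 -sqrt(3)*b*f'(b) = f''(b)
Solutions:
 f(b) = C1 + C2*erf(sqrt(2)*3^(1/4)*b/2)


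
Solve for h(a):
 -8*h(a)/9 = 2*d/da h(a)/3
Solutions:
 h(a) = C1*exp(-4*a/3)


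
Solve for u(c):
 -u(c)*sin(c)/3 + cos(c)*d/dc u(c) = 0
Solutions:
 u(c) = C1/cos(c)^(1/3)


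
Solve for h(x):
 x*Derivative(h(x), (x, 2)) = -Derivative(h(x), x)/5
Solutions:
 h(x) = C1 + C2*x^(4/5)


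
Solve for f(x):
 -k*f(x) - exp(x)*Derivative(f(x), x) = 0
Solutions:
 f(x) = C1*exp(k*exp(-x))


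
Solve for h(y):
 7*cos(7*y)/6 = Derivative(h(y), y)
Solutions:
 h(y) = C1 + sin(7*y)/6


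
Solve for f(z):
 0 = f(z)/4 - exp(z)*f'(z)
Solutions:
 f(z) = C1*exp(-exp(-z)/4)


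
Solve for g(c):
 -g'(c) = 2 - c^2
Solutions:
 g(c) = C1 + c^3/3 - 2*c


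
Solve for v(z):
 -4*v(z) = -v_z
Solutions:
 v(z) = C1*exp(4*z)


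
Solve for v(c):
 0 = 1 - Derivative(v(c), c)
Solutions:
 v(c) = C1 + c


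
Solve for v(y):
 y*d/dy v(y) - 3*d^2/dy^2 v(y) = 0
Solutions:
 v(y) = C1 + C2*erfi(sqrt(6)*y/6)


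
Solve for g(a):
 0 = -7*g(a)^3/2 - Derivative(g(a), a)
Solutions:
 g(a) = -sqrt(-1/(C1 - 7*a))
 g(a) = sqrt(-1/(C1 - 7*a))


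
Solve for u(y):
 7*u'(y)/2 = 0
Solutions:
 u(y) = C1


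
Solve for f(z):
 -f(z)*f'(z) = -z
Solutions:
 f(z) = -sqrt(C1 + z^2)
 f(z) = sqrt(C1 + z^2)


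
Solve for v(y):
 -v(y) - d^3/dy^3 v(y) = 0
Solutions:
 v(y) = C3*exp(-y) + (C1*sin(sqrt(3)*y/2) + C2*cos(sqrt(3)*y/2))*exp(y/2)


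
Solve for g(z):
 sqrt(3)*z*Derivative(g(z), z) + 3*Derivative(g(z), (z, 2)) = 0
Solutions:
 g(z) = C1 + C2*erf(sqrt(2)*3^(3/4)*z/6)


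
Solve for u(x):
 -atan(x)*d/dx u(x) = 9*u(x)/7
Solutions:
 u(x) = C1*exp(-9*Integral(1/atan(x), x)/7)


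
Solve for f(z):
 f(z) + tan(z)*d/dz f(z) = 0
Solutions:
 f(z) = C1/sin(z)


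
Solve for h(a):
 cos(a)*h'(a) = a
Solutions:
 h(a) = C1 + Integral(a/cos(a), a)


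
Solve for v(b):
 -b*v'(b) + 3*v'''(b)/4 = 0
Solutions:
 v(b) = C1 + Integral(C2*airyai(6^(2/3)*b/3) + C3*airybi(6^(2/3)*b/3), b)


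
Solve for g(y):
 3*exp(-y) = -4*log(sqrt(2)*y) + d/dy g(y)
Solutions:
 g(y) = C1 + 4*y*log(y) + 2*y*(-2 + log(2)) - 3*exp(-y)


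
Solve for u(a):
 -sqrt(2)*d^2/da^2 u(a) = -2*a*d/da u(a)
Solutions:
 u(a) = C1 + C2*erfi(2^(3/4)*a/2)


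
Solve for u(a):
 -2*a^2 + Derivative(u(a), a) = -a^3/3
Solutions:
 u(a) = C1 - a^4/12 + 2*a^3/3


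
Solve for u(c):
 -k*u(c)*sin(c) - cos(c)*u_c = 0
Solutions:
 u(c) = C1*exp(k*log(cos(c)))


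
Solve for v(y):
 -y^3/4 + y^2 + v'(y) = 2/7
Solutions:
 v(y) = C1 + y^4/16 - y^3/3 + 2*y/7


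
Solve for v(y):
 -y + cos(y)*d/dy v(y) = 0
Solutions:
 v(y) = C1 + Integral(y/cos(y), y)


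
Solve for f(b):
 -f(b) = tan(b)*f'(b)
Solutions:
 f(b) = C1/sin(b)


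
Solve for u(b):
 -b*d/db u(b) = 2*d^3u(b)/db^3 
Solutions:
 u(b) = C1 + Integral(C2*airyai(-2^(2/3)*b/2) + C3*airybi(-2^(2/3)*b/2), b)


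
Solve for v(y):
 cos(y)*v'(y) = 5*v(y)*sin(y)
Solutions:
 v(y) = C1/cos(y)^5


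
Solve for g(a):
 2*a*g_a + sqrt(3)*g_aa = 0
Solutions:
 g(a) = C1 + C2*erf(3^(3/4)*a/3)


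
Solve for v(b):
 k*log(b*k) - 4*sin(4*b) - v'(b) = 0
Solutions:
 v(b) = C1 + b*k*(log(b*k) - 1) + cos(4*b)


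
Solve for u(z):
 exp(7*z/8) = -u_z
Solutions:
 u(z) = C1 - 8*exp(7*z/8)/7


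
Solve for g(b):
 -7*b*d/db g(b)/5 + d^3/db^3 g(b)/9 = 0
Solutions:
 g(b) = C1 + Integral(C2*airyai(5^(2/3)*63^(1/3)*b/5) + C3*airybi(5^(2/3)*63^(1/3)*b/5), b)


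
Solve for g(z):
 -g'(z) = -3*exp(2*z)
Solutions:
 g(z) = C1 + 3*exp(2*z)/2


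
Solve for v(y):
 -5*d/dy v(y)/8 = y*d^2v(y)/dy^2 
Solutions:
 v(y) = C1 + C2*y^(3/8)


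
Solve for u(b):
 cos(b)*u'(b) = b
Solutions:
 u(b) = C1 + Integral(b/cos(b), b)


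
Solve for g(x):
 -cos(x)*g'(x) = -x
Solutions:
 g(x) = C1 + Integral(x/cos(x), x)


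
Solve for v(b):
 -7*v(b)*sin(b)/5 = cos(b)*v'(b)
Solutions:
 v(b) = C1*cos(b)^(7/5)


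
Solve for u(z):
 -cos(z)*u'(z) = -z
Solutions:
 u(z) = C1 + Integral(z/cos(z), z)


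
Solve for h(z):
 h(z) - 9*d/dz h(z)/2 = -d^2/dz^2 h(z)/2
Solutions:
 h(z) = C1*exp(z*(9 - sqrt(73))/2) + C2*exp(z*(sqrt(73) + 9)/2)


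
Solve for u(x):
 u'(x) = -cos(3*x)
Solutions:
 u(x) = C1 - sin(3*x)/3


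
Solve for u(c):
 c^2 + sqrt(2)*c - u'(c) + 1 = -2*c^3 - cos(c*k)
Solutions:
 u(c) = C1 + c^4/2 + c^3/3 + sqrt(2)*c^2/2 + c + sin(c*k)/k


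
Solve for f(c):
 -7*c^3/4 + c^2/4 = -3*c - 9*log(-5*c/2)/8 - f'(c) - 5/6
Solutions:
 f(c) = C1 + 7*c^4/16 - c^3/12 - 3*c^2/2 - 9*c*log(-c)/8 + c*(-27*log(5) + 7 + 27*log(2))/24


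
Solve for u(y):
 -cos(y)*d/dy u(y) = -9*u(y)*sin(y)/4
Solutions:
 u(y) = C1/cos(y)^(9/4)


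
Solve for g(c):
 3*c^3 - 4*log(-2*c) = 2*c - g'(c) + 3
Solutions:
 g(c) = C1 - 3*c^4/4 + c^2 + 4*c*log(-c) + c*(-1 + 4*log(2))


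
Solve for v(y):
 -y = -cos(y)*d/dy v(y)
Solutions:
 v(y) = C1 + Integral(y/cos(y), y)


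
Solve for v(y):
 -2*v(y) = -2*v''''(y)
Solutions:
 v(y) = C1*exp(-y) + C2*exp(y) + C3*sin(y) + C4*cos(y)


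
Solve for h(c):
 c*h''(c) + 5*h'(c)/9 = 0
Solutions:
 h(c) = C1 + C2*c^(4/9)


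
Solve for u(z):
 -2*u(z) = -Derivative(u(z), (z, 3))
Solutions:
 u(z) = C3*exp(2^(1/3)*z) + (C1*sin(2^(1/3)*sqrt(3)*z/2) + C2*cos(2^(1/3)*sqrt(3)*z/2))*exp(-2^(1/3)*z/2)


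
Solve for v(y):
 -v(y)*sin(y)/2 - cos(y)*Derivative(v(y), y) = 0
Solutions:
 v(y) = C1*sqrt(cos(y))


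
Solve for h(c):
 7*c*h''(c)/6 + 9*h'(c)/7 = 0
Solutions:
 h(c) = C1 + C2/c^(5/49)


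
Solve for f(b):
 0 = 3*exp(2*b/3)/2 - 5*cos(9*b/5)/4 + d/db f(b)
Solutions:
 f(b) = C1 - 9*exp(2*b/3)/4 + 25*sin(9*b/5)/36


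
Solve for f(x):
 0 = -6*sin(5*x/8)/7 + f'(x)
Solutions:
 f(x) = C1 - 48*cos(5*x/8)/35


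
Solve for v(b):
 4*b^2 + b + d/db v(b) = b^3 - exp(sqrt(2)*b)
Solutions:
 v(b) = C1 + b^4/4 - 4*b^3/3 - b^2/2 - sqrt(2)*exp(sqrt(2)*b)/2


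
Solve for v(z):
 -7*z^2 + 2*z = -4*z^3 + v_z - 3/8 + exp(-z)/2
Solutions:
 v(z) = C1 + z^4 - 7*z^3/3 + z^2 + 3*z/8 + exp(-z)/2


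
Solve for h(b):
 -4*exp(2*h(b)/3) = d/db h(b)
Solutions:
 h(b) = 3*log(-sqrt(-1/(C1 - 4*b))) - 3*log(2) + 3*log(6)/2
 h(b) = 3*log(-1/(C1 - 4*b))/2 - 3*log(2) + 3*log(6)/2


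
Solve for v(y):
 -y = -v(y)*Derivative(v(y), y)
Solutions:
 v(y) = -sqrt(C1 + y^2)
 v(y) = sqrt(C1 + y^2)


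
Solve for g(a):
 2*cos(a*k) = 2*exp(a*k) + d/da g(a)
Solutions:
 g(a) = C1 - 2*exp(a*k)/k + 2*sin(a*k)/k


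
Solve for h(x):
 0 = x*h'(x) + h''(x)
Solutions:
 h(x) = C1 + C2*erf(sqrt(2)*x/2)


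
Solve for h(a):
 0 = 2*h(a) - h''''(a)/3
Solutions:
 h(a) = C1*exp(-6^(1/4)*a) + C2*exp(6^(1/4)*a) + C3*sin(6^(1/4)*a) + C4*cos(6^(1/4)*a)


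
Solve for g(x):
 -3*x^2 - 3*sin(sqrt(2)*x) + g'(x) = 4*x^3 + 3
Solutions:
 g(x) = C1 + x^4 + x^3 + 3*x - 3*sqrt(2)*cos(sqrt(2)*x)/2


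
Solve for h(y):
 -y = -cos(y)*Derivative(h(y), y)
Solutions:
 h(y) = C1 + Integral(y/cos(y), y)


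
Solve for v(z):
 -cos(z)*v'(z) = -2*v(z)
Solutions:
 v(z) = C1*(sin(z) + 1)/(sin(z) - 1)


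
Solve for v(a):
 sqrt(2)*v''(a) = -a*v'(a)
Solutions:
 v(a) = C1 + C2*erf(2^(1/4)*a/2)


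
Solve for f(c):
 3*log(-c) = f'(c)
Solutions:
 f(c) = C1 + 3*c*log(-c) - 3*c


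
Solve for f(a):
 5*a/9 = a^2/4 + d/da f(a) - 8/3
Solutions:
 f(a) = C1 - a^3/12 + 5*a^2/18 + 8*a/3


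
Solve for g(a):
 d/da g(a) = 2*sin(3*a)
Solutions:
 g(a) = C1 - 2*cos(3*a)/3


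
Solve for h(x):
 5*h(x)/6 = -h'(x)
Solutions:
 h(x) = C1*exp(-5*x/6)


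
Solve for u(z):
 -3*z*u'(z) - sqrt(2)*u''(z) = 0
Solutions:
 u(z) = C1 + C2*erf(2^(1/4)*sqrt(3)*z/2)


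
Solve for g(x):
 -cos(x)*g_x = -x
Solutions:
 g(x) = C1 + Integral(x/cos(x), x)


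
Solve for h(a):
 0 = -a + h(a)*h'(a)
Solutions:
 h(a) = -sqrt(C1 + a^2)
 h(a) = sqrt(C1 + a^2)


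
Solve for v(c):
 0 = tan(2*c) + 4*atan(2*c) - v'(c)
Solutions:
 v(c) = C1 + 4*c*atan(2*c) - log(4*c^2 + 1) - log(cos(2*c))/2


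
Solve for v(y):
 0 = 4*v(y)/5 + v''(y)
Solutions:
 v(y) = C1*sin(2*sqrt(5)*y/5) + C2*cos(2*sqrt(5)*y/5)


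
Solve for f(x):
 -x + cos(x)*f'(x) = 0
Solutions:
 f(x) = C1 + Integral(x/cos(x), x)


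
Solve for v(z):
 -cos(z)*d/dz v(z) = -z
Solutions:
 v(z) = C1 + Integral(z/cos(z), z)


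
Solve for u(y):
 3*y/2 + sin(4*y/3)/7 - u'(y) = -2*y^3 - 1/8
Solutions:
 u(y) = C1 + y^4/2 + 3*y^2/4 + y/8 - 3*cos(4*y/3)/28


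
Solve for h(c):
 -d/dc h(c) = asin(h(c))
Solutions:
 Integral(1/asin(_y), (_y, h(c))) = C1 - c


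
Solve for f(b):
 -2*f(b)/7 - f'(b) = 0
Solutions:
 f(b) = C1*exp(-2*b/7)


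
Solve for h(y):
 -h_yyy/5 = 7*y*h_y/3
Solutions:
 h(y) = C1 + Integral(C2*airyai(-3^(2/3)*35^(1/3)*y/3) + C3*airybi(-3^(2/3)*35^(1/3)*y/3), y)


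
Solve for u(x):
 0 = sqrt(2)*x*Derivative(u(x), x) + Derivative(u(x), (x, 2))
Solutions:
 u(x) = C1 + C2*erf(2^(3/4)*x/2)


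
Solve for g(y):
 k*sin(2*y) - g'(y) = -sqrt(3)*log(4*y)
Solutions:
 g(y) = C1 - k*cos(2*y)/2 + sqrt(3)*y*(log(y) - 1) + 2*sqrt(3)*y*log(2)


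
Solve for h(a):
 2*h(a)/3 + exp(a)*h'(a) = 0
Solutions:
 h(a) = C1*exp(2*exp(-a)/3)


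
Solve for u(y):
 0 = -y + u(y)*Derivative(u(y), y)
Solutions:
 u(y) = -sqrt(C1 + y^2)
 u(y) = sqrt(C1 + y^2)


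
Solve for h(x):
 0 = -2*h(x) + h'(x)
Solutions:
 h(x) = C1*exp(2*x)


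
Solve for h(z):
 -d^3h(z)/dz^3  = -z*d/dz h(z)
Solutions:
 h(z) = C1 + Integral(C2*airyai(z) + C3*airybi(z), z)


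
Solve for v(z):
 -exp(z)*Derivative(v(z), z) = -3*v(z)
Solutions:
 v(z) = C1*exp(-3*exp(-z))


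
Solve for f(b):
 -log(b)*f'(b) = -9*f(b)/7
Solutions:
 f(b) = C1*exp(9*li(b)/7)


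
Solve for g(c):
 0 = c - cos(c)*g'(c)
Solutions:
 g(c) = C1 + Integral(c/cos(c), c)


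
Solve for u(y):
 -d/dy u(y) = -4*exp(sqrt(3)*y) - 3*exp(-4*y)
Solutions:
 u(y) = C1 + 4*sqrt(3)*exp(sqrt(3)*y)/3 - 3*exp(-4*y)/4


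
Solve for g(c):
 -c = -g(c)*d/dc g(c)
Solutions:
 g(c) = -sqrt(C1 + c^2)
 g(c) = sqrt(C1 + c^2)


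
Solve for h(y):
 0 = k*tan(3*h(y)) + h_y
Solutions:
 h(y) = -asin(C1*exp(-3*k*y))/3 + pi/3
 h(y) = asin(C1*exp(-3*k*y))/3


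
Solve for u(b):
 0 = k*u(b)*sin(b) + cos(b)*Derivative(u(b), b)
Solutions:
 u(b) = C1*exp(k*log(cos(b)))


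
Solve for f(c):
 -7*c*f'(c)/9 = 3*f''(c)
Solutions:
 f(c) = C1 + C2*erf(sqrt(42)*c/18)


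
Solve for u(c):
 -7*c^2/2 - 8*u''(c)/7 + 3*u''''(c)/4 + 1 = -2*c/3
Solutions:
 u(c) = C1 + C2*c + C3*exp(-4*sqrt(42)*c/21) + C4*exp(4*sqrt(42)*c/21) - 49*c^4/192 + 7*c^3/72 - 805*c^2/512


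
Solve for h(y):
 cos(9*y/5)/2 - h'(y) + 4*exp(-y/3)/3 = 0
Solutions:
 h(y) = C1 + 5*sin(9*y/5)/18 - 4*exp(-y/3)


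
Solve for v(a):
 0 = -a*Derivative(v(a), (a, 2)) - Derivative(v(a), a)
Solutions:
 v(a) = C1 + C2*log(a)


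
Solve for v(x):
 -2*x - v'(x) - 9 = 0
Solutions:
 v(x) = C1 - x^2 - 9*x


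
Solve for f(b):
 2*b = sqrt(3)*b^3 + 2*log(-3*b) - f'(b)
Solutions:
 f(b) = C1 + sqrt(3)*b^4/4 - b^2 + 2*b*log(-b) + 2*b*(-1 + log(3))


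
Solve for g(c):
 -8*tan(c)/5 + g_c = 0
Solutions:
 g(c) = C1 - 8*log(cos(c))/5


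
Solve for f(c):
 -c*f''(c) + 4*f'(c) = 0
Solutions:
 f(c) = C1 + C2*c^5


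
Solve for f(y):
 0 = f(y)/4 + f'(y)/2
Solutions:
 f(y) = C1*exp(-y/2)


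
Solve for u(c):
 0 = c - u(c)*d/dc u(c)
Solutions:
 u(c) = -sqrt(C1 + c^2)
 u(c) = sqrt(C1 + c^2)


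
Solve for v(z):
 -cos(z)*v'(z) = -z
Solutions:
 v(z) = C1 + Integral(z/cos(z), z)


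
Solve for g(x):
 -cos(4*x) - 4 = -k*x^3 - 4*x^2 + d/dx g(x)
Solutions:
 g(x) = C1 + k*x^4/4 + 4*x^3/3 - 4*x - sin(4*x)/4


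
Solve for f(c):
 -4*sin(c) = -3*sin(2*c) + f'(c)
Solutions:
 f(c) = C1 + 3*sin(c)^2 + 4*cos(c)


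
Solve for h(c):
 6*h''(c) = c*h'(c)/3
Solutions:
 h(c) = C1 + C2*erfi(c/6)


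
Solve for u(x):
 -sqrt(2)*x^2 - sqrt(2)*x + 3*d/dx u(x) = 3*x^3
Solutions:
 u(x) = C1 + x^4/4 + sqrt(2)*x^3/9 + sqrt(2)*x^2/6


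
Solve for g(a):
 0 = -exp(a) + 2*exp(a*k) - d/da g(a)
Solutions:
 g(a) = C1 - exp(a) + 2*exp(a*k)/k


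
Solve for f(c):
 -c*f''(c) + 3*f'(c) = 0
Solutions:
 f(c) = C1 + C2*c^4


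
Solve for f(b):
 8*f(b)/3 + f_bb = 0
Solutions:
 f(b) = C1*sin(2*sqrt(6)*b/3) + C2*cos(2*sqrt(6)*b/3)


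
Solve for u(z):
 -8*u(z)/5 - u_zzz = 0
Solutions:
 u(z) = C3*exp(-2*5^(2/3)*z/5) + (C1*sin(sqrt(3)*5^(2/3)*z/5) + C2*cos(sqrt(3)*5^(2/3)*z/5))*exp(5^(2/3)*z/5)


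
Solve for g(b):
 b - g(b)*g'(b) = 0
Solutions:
 g(b) = -sqrt(C1 + b^2)
 g(b) = sqrt(C1 + b^2)


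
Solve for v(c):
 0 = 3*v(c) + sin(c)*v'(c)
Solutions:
 v(c) = C1*(cos(c) + 1)^(3/2)/(cos(c) - 1)^(3/2)


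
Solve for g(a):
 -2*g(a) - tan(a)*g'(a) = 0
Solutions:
 g(a) = C1/sin(a)^2


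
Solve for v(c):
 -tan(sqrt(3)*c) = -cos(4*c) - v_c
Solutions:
 v(c) = C1 - sqrt(3)*log(cos(sqrt(3)*c))/3 - sin(4*c)/4


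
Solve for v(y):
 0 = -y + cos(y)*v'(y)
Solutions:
 v(y) = C1 + Integral(y/cos(y), y)


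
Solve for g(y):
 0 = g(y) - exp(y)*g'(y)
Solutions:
 g(y) = C1*exp(-exp(-y))


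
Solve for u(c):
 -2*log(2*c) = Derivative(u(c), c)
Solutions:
 u(c) = C1 - 2*c*log(c) - c*log(4) + 2*c


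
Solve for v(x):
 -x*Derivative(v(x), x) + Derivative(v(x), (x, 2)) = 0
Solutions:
 v(x) = C1 + C2*erfi(sqrt(2)*x/2)


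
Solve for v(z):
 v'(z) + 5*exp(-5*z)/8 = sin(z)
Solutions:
 v(z) = C1 - cos(z) + exp(-5*z)/8


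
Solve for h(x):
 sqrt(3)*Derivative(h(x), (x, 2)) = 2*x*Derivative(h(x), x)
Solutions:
 h(x) = C1 + C2*erfi(3^(3/4)*x/3)


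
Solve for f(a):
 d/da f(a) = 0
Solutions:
 f(a) = C1


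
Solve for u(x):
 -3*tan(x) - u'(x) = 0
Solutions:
 u(x) = C1 + 3*log(cos(x))


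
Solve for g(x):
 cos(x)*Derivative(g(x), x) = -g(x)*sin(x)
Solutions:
 g(x) = C1*cos(x)


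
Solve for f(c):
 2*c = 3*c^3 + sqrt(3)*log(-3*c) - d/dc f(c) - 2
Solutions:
 f(c) = C1 + 3*c^4/4 - c^2 + sqrt(3)*c*log(-c) + c*(-2 - sqrt(3) + sqrt(3)*log(3))


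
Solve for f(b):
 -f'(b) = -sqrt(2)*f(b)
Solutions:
 f(b) = C1*exp(sqrt(2)*b)


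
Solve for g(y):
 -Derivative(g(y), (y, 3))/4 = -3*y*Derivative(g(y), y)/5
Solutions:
 g(y) = C1 + Integral(C2*airyai(12^(1/3)*5^(2/3)*y/5) + C3*airybi(12^(1/3)*5^(2/3)*y/5), y)


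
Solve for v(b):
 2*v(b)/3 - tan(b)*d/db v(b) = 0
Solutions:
 v(b) = C1*sin(b)^(2/3)


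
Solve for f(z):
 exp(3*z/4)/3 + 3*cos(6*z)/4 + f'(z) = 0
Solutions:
 f(z) = C1 - 4*exp(3*z/4)/9 - sin(6*z)/8


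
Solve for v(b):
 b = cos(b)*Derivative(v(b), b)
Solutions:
 v(b) = C1 + Integral(b/cos(b), b)


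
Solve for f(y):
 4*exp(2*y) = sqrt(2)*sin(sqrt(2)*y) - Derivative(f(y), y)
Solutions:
 f(y) = C1 - 2*exp(2*y) - cos(sqrt(2)*y)


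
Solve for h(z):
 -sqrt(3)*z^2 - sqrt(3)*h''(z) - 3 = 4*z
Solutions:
 h(z) = C1 + C2*z - z^4/12 - 2*sqrt(3)*z^3/9 - sqrt(3)*z^2/2


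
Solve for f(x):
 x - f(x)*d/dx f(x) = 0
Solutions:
 f(x) = -sqrt(C1 + x^2)
 f(x) = sqrt(C1 + x^2)


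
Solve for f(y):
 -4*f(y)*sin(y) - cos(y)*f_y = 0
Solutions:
 f(y) = C1*cos(y)^4


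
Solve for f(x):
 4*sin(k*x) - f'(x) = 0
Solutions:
 f(x) = C1 - 4*cos(k*x)/k


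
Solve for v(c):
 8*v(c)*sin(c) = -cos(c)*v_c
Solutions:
 v(c) = C1*cos(c)^8


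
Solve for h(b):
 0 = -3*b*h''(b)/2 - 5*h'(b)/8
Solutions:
 h(b) = C1 + C2*b^(7/12)


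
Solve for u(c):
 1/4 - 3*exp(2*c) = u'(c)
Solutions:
 u(c) = C1 + c/4 - 3*exp(2*c)/2


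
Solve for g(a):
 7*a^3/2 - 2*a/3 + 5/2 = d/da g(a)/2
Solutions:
 g(a) = C1 + 7*a^4/4 - 2*a^2/3 + 5*a


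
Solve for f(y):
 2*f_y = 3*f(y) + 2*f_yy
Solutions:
 f(y) = (C1*sin(sqrt(5)*y/2) + C2*cos(sqrt(5)*y/2))*exp(y/2)


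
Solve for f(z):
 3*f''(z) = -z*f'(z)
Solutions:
 f(z) = C1 + C2*erf(sqrt(6)*z/6)


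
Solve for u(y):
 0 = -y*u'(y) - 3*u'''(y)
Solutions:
 u(y) = C1 + Integral(C2*airyai(-3^(2/3)*y/3) + C3*airybi(-3^(2/3)*y/3), y)


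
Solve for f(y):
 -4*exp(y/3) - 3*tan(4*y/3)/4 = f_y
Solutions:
 f(y) = C1 - 12*exp(y/3) + 9*log(cos(4*y/3))/16


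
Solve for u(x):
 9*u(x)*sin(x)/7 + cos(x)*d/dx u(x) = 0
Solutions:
 u(x) = C1*cos(x)^(9/7)


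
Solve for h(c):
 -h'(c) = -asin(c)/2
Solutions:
 h(c) = C1 + c*asin(c)/2 + sqrt(1 - c^2)/2


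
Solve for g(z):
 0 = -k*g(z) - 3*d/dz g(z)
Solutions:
 g(z) = C1*exp(-k*z/3)


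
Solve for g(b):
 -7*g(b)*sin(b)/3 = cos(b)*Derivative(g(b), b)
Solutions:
 g(b) = C1*cos(b)^(7/3)


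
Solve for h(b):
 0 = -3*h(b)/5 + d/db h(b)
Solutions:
 h(b) = C1*exp(3*b/5)


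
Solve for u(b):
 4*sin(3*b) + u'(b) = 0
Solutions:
 u(b) = C1 + 4*cos(3*b)/3


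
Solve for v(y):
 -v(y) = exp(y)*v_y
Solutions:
 v(y) = C1*exp(exp(-y))


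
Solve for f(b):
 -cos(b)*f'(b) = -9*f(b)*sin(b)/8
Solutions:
 f(b) = C1/cos(b)^(9/8)


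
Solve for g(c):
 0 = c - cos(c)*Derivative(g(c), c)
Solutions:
 g(c) = C1 + Integral(c/cos(c), c)


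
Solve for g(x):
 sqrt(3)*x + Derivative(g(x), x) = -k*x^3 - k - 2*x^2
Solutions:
 g(x) = C1 - k*x^4/4 - k*x - 2*x^3/3 - sqrt(3)*x^2/2


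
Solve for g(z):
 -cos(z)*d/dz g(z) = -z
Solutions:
 g(z) = C1 + Integral(z/cos(z), z)


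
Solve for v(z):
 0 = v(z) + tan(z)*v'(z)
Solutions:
 v(z) = C1/sin(z)


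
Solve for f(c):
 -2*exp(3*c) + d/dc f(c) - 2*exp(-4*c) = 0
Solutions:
 f(c) = C1 + 2*exp(3*c)/3 - exp(-4*c)/2


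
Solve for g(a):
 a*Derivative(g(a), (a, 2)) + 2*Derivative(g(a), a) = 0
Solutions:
 g(a) = C1 + C2/a


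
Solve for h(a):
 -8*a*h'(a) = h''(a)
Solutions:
 h(a) = C1 + C2*erf(2*a)


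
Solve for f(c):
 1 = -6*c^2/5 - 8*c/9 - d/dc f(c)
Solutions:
 f(c) = C1 - 2*c^3/5 - 4*c^2/9 - c


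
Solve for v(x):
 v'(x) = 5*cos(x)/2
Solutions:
 v(x) = C1 + 5*sin(x)/2


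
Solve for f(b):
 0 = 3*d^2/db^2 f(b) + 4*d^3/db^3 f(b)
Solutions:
 f(b) = C1 + C2*b + C3*exp(-3*b/4)


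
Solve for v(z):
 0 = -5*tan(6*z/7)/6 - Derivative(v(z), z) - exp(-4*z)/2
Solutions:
 v(z) = C1 - 35*log(tan(6*z/7)^2 + 1)/72 + exp(-4*z)/8


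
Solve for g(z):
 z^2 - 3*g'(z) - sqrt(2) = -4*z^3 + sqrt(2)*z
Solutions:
 g(z) = C1 + z^4/3 + z^3/9 - sqrt(2)*z^2/6 - sqrt(2)*z/3


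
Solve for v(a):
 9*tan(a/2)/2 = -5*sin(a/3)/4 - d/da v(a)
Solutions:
 v(a) = C1 + 9*log(cos(a/2)) + 15*cos(a/3)/4


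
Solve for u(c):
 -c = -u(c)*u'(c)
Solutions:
 u(c) = -sqrt(C1 + c^2)
 u(c) = sqrt(C1 + c^2)


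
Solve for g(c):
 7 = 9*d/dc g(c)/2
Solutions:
 g(c) = C1 + 14*c/9


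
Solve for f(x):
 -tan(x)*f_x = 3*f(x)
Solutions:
 f(x) = C1/sin(x)^3


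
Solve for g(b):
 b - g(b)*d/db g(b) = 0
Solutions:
 g(b) = -sqrt(C1 + b^2)
 g(b) = sqrt(C1 + b^2)


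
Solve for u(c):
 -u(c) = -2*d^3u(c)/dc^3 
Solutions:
 u(c) = C3*exp(2^(2/3)*c/2) + (C1*sin(2^(2/3)*sqrt(3)*c/4) + C2*cos(2^(2/3)*sqrt(3)*c/4))*exp(-2^(2/3)*c/4)


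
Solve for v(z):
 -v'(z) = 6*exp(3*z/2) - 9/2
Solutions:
 v(z) = C1 + 9*z/2 - 4*exp(3*z/2)


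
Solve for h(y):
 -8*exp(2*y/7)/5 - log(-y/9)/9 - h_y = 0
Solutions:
 h(y) = C1 - y*log(-y)/9 + y*(1 + 2*log(3))/9 - 28*exp(2*y/7)/5


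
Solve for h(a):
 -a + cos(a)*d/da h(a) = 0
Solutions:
 h(a) = C1 + Integral(a/cos(a), a)


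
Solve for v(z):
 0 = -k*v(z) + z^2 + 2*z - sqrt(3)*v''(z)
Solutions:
 v(z) = C1*exp(-3^(3/4)*z*sqrt(-k)/3) + C2*exp(3^(3/4)*z*sqrt(-k)/3) + z^2/k + 2*z/k - 2*sqrt(3)/k^2


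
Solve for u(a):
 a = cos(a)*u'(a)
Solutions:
 u(a) = C1 + Integral(a/cos(a), a)


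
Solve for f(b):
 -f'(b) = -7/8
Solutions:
 f(b) = C1 + 7*b/8


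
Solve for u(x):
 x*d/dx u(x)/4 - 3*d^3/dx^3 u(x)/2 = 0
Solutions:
 u(x) = C1 + Integral(C2*airyai(6^(2/3)*x/6) + C3*airybi(6^(2/3)*x/6), x)


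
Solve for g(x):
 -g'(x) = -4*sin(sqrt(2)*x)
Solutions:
 g(x) = C1 - 2*sqrt(2)*cos(sqrt(2)*x)


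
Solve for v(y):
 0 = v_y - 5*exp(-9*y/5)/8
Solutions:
 v(y) = C1 - 25*exp(-9*y/5)/72


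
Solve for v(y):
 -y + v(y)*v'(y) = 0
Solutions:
 v(y) = -sqrt(C1 + y^2)
 v(y) = sqrt(C1 + y^2)


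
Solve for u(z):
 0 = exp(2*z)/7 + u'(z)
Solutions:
 u(z) = C1 - exp(2*z)/14


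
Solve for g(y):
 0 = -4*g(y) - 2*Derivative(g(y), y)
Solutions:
 g(y) = C1*exp(-2*y)


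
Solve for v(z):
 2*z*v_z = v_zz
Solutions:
 v(z) = C1 + C2*erfi(z)


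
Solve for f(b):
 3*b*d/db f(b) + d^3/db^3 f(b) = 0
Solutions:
 f(b) = C1 + Integral(C2*airyai(-3^(1/3)*b) + C3*airybi(-3^(1/3)*b), b)


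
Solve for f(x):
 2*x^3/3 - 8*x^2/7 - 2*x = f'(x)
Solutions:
 f(x) = C1 + x^4/6 - 8*x^3/21 - x^2


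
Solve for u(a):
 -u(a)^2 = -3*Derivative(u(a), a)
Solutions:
 u(a) = -3/(C1 + a)


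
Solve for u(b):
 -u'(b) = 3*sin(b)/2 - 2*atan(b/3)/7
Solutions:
 u(b) = C1 + 2*b*atan(b/3)/7 - 3*log(b^2 + 9)/7 + 3*cos(b)/2


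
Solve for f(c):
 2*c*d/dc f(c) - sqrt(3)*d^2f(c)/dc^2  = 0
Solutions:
 f(c) = C1 + C2*erfi(3^(3/4)*c/3)


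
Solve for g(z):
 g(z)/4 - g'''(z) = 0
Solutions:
 g(z) = C3*exp(2^(1/3)*z/2) + (C1*sin(2^(1/3)*sqrt(3)*z/4) + C2*cos(2^(1/3)*sqrt(3)*z/4))*exp(-2^(1/3)*z/4)


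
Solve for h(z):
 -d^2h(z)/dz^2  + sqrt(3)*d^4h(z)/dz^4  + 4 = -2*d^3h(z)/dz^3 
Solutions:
 h(z) = C1 + C2*z + C3*exp(sqrt(3)*z*(-1 + sqrt(1 + sqrt(3)))/3) + C4*exp(-sqrt(3)*z*(1 + sqrt(1 + sqrt(3)))/3) + 2*z^2


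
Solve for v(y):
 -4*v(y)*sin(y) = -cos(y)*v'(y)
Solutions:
 v(y) = C1/cos(y)^4


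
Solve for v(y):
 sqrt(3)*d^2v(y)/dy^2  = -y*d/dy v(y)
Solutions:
 v(y) = C1 + C2*erf(sqrt(2)*3^(3/4)*y/6)


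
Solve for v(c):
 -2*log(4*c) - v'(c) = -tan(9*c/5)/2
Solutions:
 v(c) = C1 - 2*c*log(c) - 4*c*log(2) + 2*c - 5*log(cos(9*c/5))/18


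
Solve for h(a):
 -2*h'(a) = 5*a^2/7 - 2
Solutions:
 h(a) = C1 - 5*a^3/42 + a


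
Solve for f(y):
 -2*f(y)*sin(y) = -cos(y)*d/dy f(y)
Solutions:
 f(y) = C1/cos(y)^2


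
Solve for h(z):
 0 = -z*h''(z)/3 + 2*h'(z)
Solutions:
 h(z) = C1 + C2*z^7


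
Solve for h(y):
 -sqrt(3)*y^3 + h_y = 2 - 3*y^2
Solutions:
 h(y) = C1 + sqrt(3)*y^4/4 - y^3 + 2*y


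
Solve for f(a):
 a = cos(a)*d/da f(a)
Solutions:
 f(a) = C1 + Integral(a/cos(a), a)


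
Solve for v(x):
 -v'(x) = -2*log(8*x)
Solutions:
 v(x) = C1 + 2*x*log(x) - 2*x + x*log(64)


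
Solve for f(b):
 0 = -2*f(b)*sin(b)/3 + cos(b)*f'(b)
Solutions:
 f(b) = C1/cos(b)^(2/3)


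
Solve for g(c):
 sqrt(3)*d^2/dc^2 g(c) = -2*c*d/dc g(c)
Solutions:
 g(c) = C1 + C2*erf(3^(3/4)*c/3)


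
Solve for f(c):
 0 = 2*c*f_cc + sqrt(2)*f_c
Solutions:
 f(c) = C1 + C2*c^(1 - sqrt(2)/2)


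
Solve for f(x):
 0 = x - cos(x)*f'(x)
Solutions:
 f(x) = C1 + Integral(x/cos(x), x)


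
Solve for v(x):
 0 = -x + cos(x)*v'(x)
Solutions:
 v(x) = C1 + Integral(x/cos(x), x)


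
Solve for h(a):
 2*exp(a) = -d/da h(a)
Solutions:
 h(a) = C1 - 2*exp(a)


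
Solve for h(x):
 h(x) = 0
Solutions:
 h(x) = 0


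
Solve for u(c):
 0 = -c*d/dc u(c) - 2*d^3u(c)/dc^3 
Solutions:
 u(c) = C1 + Integral(C2*airyai(-2^(2/3)*c/2) + C3*airybi(-2^(2/3)*c/2), c)


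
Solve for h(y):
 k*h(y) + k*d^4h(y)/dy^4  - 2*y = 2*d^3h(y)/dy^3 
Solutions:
 h(y) = C1*exp(y*(-sqrt(6^(1/3)*(sqrt(3)*sqrt(-16 + 27/k^4) + 9/k^2)^(1/3)/3 + 2*6^(2/3)/(3*(sqrt(3)*sqrt(-16 + 27/k^4) + 9/k^2)^(1/3)) + k^(-2)) - sqrt(-6^(1/3)*(sqrt(3)*sqrt(-16 + 27/k^4) + 9/k^2)^(1/3)/3 - 2*6^(2/3)/(3*(sqrt(3)*sqrt(-16 + 27/k^4) + 9/k^2)^(1/3)) + 2/k^2 - 2/(k^3*sqrt(6^(1/3)*(sqrt(3)*sqrt(-16 + 27/k^4) + 9/k^2)^(1/3)/3 + 2*6^(2/3)/(3*(sqrt(3)*sqrt(-16 + 27/k^4) + 9/k^2)^(1/3)) + k^(-2)))) + 1/k)/2) + C2*exp(y*(-sqrt(6^(1/3)*(sqrt(3)*sqrt(-16 + 27/k^4) + 9/k^2)^(1/3)/3 + 2*6^(2/3)/(3*(sqrt(3)*sqrt(-16 + 27/k^4) + 9/k^2)^(1/3)) + k^(-2)) + sqrt(-6^(1/3)*(sqrt(3)*sqrt(-16 + 27/k^4) + 9/k^2)^(1/3)/3 - 2*6^(2/3)/(3*(sqrt(3)*sqrt(-16 + 27/k^4) + 9/k^2)^(1/3)) + 2/k^2 - 2/(k^3*sqrt(6^(1/3)*(sqrt(3)*sqrt(-16 + 27/k^4) + 9/k^2)^(1/3)/3 + 2*6^(2/3)/(3*(sqrt(3)*sqrt(-16 + 27/k^4) + 9/k^2)^(1/3)) + k^(-2)))) + 1/k)/2) + C3*exp(y*(sqrt(6^(1/3)*(sqrt(3)*sqrt(-16 + 27/k^4) + 9/k^2)^(1/3)/3 + 2*6^(2/3)/(3*(sqrt(3)*sqrt(-16 + 27/k^4) + 9/k^2)^(1/3)) + k^(-2)) - sqrt(-6^(1/3)*(sqrt(3)*sqrt(-16 + 27/k^4) + 9/k^2)^(1/3)/3 - 2*6^(2/3)/(3*(sqrt(3)*sqrt(-16 + 27/k^4) + 9/k^2)^(1/3)) + 2/k^2 + 2/(k^3*sqrt(6^(1/3)*(sqrt(3)*sqrt(-16 + 27/k^4) + 9/k^2)^(1/3)/3 + 2*6^(2/3)/(3*(sqrt(3)*sqrt(-16 + 27/k^4) + 9/k^2)^(1/3)) + k^(-2)))) + 1/k)/2) + C4*exp(y*(sqrt(6^(1/3)*(sqrt(3)*sqrt(-16 + 27/k^4) + 9/k^2)^(1/3)/3 + 2*6^(2/3)/(3*(sqrt(3)*sqrt(-16 + 27/k^4) + 9/k^2)^(1/3)) + k^(-2)) + sqrt(-6^(1/3)*(sqrt(3)*sqrt(-16 + 27/k^4) + 9/k^2)^(1/3)/3 - 2*6^(2/3)/(3*(sqrt(3)*sqrt(-16 + 27/k^4) + 9/k^2)^(1/3)) + 2/k^2 + 2/(k^3*sqrt(6^(1/3)*(sqrt(3)*sqrt(-16 + 27/k^4) + 9/k^2)^(1/3)/3 + 2*6^(2/3)/(3*(sqrt(3)*sqrt(-16 + 27/k^4) + 9/k^2)^(1/3)) + k^(-2)))) + 1/k)/2) + 2*y/k


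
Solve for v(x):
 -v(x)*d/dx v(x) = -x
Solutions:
 v(x) = -sqrt(C1 + x^2)
 v(x) = sqrt(C1 + x^2)


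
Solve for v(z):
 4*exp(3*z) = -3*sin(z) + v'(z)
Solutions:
 v(z) = C1 + 4*exp(3*z)/3 - 3*cos(z)


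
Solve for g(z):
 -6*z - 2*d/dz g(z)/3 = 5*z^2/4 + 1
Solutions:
 g(z) = C1 - 5*z^3/8 - 9*z^2/2 - 3*z/2


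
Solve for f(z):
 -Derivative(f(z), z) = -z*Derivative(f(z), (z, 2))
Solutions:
 f(z) = C1 + C2*z^2


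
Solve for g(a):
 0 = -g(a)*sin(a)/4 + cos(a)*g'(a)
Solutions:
 g(a) = C1/cos(a)^(1/4)


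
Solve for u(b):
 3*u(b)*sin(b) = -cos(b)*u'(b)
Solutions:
 u(b) = C1*cos(b)^3


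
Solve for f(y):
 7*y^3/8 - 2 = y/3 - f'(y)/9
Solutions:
 f(y) = C1 - 63*y^4/32 + 3*y^2/2 + 18*y


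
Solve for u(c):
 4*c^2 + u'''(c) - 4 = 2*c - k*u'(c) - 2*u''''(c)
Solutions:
 u(c) = C1 + C2*exp(-c*((54*k + sqrt((54*k + 1)^2 - 1) + 1)^(1/3) + 1 + (54*k + sqrt((54*k + 1)^2 - 1) + 1)^(-1/3))/6) + C3*exp(c*((54*k + sqrt((54*k + 1)^2 - 1) + 1)^(1/3) - sqrt(3)*I*(54*k + sqrt((54*k + 1)^2 - 1) + 1)^(1/3) - 2 - 4/((-1 + sqrt(3)*I)*(54*k + sqrt((54*k + 1)^2 - 1) + 1)^(1/3)))/12) + C4*exp(c*((54*k + sqrt((54*k + 1)^2 - 1) + 1)^(1/3) + sqrt(3)*I*(54*k + sqrt((54*k + 1)^2 - 1) + 1)^(1/3) - 2 + 4/((1 + sqrt(3)*I)*(54*k + sqrt((54*k + 1)^2 - 1) + 1)^(1/3)))/12) - 4*c^3/(3*k) + c^2/k + 4*c/k + 8*c/k^2


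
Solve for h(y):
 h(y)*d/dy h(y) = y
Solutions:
 h(y) = -sqrt(C1 + y^2)
 h(y) = sqrt(C1 + y^2)


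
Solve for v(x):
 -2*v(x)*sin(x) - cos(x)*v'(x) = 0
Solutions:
 v(x) = C1*cos(x)^2


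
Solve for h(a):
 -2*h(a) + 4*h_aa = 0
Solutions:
 h(a) = C1*exp(-sqrt(2)*a/2) + C2*exp(sqrt(2)*a/2)


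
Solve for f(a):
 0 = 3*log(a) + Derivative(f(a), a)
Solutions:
 f(a) = C1 - 3*a*log(a) + 3*a


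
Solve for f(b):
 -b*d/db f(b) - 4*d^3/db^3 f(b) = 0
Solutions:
 f(b) = C1 + Integral(C2*airyai(-2^(1/3)*b/2) + C3*airybi(-2^(1/3)*b/2), b)


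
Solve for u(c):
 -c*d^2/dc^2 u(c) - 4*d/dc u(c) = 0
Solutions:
 u(c) = C1 + C2/c^3


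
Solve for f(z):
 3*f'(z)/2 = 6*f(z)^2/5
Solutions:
 f(z) = -5/(C1 + 4*z)


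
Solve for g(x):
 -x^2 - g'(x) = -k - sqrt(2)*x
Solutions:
 g(x) = C1 + k*x - x^3/3 + sqrt(2)*x^2/2


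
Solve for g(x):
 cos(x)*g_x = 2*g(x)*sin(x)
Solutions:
 g(x) = C1/cos(x)^2


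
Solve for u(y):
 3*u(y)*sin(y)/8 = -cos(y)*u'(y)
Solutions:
 u(y) = C1*cos(y)^(3/8)


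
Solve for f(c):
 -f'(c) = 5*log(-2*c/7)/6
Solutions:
 f(c) = C1 - 5*c*log(-c)/6 + 5*c*(-log(2) + 1 + log(7))/6


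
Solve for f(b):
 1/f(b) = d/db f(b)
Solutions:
 f(b) = -sqrt(C1 + 2*b)
 f(b) = sqrt(C1 + 2*b)


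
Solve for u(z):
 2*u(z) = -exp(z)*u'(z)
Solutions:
 u(z) = C1*exp(2*exp(-z))


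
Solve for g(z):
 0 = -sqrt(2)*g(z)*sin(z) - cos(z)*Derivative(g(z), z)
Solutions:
 g(z) = C1*cos(z)^(sqrt(2))


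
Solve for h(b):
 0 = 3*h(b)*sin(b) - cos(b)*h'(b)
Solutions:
 h(b) = C1/cos(b)^3


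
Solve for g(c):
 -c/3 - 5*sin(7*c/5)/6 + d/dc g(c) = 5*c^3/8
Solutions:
 g(c) = C1 + 5*c^4/32 + c^2/6 - 25*cos(7*c/5)/42


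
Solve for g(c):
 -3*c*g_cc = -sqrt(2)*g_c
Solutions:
 g(c) = C1 + C2*c^(sqrt(2)/3 + 1)


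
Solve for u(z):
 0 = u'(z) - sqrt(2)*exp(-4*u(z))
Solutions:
 u(z) = log(-I*(C1 + 4*sqrt(2)*z)^(1/4))
 u(z) = log(I*(C1 + 4*sqrt(2)*z)^(1/4))
 u(z) = log(-(C1 + 4*sqrt(2)*z)^(1/4))
 u(z) = log(C1 + 4*sqrt(2)*z)/4


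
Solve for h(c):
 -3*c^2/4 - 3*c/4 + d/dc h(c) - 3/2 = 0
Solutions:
 h(c) = C1 + c^3/4 + 3*c^2/8 + 3*c/2


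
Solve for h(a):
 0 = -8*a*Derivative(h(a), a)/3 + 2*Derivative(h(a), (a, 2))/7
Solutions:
 h(a) = C1 + C2*erfi(sqrt(42)*a/3)


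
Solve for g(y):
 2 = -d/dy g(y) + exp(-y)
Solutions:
 g(y) = C1 - 2*y - exp(-y)


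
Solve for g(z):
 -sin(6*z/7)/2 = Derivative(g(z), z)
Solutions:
 g(z) = C1 + 7*cos(6*z/7)/12


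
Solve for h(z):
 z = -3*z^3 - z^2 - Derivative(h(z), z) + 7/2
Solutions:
 h(z) = C1 - 3*z^4/4 - z^3/3 - z^2/2 + 7*z/2


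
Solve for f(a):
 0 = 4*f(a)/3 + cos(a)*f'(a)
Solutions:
 f(a) = C1*(sin(a) - 1)^(2/3)/(sin(a) + 1)^(2/3)


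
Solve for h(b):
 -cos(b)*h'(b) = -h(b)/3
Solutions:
 h(b) = C1*(sin(b) + 1)^(1/6)/(sin(b) - 1)^(1/6)


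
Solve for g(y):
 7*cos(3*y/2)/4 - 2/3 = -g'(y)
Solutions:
 g(y) = C1 + 2*y/3 - 7*sin(3*y/2)/6


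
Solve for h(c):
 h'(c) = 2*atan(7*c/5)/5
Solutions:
 h(c) = C1 + 2*c*atan(7*c/5)/5 - log(49*c^2 + 25)/7


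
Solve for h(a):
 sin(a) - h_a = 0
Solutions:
 h(a) = C1 - cos(a)


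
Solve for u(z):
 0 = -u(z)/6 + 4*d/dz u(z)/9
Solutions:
 u(z) = C1*exp(3*z/8)


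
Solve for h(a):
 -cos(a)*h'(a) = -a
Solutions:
 h(a) = C1 + Integral(a/cos(a), a)


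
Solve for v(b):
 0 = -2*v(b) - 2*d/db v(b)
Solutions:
 v(b) = C1*exp(-b)


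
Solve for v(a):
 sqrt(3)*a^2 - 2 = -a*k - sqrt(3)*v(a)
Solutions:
 v(a) = -a^2 - sqrt(3)*a*k/3 + 2*sqrt(3)/3


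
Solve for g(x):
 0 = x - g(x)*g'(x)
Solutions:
 g(x) = -sqrt(C1 + x^2)
 g(x) = sqrt(C1 + x^2)


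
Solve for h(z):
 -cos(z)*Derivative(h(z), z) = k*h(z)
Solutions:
 h(z) = C1*exp(k*(log(sin(z) - 1) - log(sin(z) + 1))/2)


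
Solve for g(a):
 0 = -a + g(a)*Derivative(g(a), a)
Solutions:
 g(a) = -sqrt(C1 + a^2)
 g(a) = sqrt(C1 + a^2)


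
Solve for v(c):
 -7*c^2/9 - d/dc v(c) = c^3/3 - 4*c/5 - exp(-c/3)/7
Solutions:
 v(c) = C1 - c^4/12 - 7*c^3/27 + 2*c^2/5 - 3*exp(-c/3)/7


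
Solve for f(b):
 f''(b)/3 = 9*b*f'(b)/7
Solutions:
 f(b) = C1 + C2*erfi(3*sqrt(42)*b/14)


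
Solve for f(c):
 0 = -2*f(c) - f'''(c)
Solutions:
 f(c) = C3*exp(-2^(1/3)*c) + (C1*sin(2^(1/3)*sqrt(3)*c/2) + C2*cos(2^(1/3)*sqrt(3)*c/2))*exp(2^(1/3)*c/2)


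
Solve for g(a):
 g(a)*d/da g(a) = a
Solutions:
 g(a) = -sqrt(C1 + a^2)
 g(a) = sqrt(C1 + a^2)


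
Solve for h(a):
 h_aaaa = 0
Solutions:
 h(a) = C1 + C2*a + C3*a^2 + C4*a^3


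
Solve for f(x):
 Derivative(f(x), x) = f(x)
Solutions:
 f(x) = C1*exp(x)


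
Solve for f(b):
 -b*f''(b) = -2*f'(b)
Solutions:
 f(b) = C1 + C2*b^3


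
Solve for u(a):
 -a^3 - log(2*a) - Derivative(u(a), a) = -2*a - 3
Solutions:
 u(a) = C1 - a^4/4 + a^2 - a*log(a) - a*log(2) + 4*a


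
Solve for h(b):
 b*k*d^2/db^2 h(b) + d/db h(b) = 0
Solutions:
 h(b) = C1 + b^(((re(k) - 1)*re(k) + im(k)^2)/(re(k)^2 + im(k)^2))*(C2*sin(log(b)*Abs(im(k))/(re(k)^2 + im(k)^2)) + C3*cos(log(b)*im(k)/(re(k)^2 + im(k)^2)))


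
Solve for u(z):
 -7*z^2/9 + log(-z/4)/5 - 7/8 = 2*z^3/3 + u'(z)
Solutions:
 u(z) = C1 - z^4/6 - 7*z^3/27 + z*log(-z)/5 + z*(-43 - 16*log(2))/40


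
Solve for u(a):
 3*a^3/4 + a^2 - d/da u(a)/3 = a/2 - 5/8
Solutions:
 u(a) = C1 + 9*a^4/16 + a^3 - 3*a^2/4 + 15*a/8


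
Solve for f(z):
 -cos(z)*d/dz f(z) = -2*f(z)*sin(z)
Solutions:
 f(z) = C1/cos(z)^2


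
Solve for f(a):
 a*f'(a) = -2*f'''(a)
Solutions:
 f(a) = C1 + Integral(C2*airyai(-2^(2/3)*a/2) + C3*airybi(-2^(2/3)*a/2), a)


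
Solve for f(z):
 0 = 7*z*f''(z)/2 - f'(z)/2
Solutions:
 f(z) = C1 + C2*z^(8/7)


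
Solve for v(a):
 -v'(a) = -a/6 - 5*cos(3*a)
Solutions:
 v(a) = C1 + a^2/12 + 5*sin(3*a)/3


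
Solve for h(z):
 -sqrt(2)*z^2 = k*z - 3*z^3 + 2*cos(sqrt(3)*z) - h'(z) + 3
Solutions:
 h(z) = C1 + k*z^2/2 - 3*z^4/4 + sqrt(2)*z^3/3 + 3*z + 2*sqrt(3)*sin(sqrt(3)*z)/3


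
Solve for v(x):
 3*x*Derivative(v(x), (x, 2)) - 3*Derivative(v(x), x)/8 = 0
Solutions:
 v(x) = C1 + C2*x^(9/8)


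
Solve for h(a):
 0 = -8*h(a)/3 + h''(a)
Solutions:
 h(a) = C1*exp(-2*sqrt(6)*a/3) + C2*exp(2*sqrt(6)*a/3)


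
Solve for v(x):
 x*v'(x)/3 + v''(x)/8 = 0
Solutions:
 v(x) = C1 + C2*erf(2*sqrt(3)*x/3)


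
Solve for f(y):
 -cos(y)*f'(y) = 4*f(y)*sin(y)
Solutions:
 f(y) = C1*cos(y)^4


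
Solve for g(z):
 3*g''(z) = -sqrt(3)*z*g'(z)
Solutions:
 g(z) = C1 + C2*erf(sqrt(2)*3^(3/4)*z/6)


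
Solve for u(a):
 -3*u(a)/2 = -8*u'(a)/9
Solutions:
 u(a) = C1*exp(27*a/16)


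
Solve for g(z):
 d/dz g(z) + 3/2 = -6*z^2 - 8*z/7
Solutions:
 g(z) = C1 - 2*z^3 - 4*z^2/7 - 3*z/2


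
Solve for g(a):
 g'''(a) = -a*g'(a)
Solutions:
 g(a) = C1 + Integral(C2*airyai(-a) + C3*airybi(-a), a)


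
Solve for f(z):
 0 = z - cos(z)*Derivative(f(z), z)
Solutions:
 f(z) = C1 + Integral(z/cos(z), z)


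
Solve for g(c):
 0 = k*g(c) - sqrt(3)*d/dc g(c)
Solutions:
 g(c) = C1*exp(sqrt(3)*c*k/3)


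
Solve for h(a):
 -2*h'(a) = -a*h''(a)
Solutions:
 h(a) = C1 + C2*a^3


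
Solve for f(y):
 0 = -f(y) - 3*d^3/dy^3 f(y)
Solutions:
 f(y) = C3*exp(-3^(2/3)*y/3) + (C1*sin(3^(1/6)*y/2) + C2*cos(3^(1/6)*y/2))*exp(3^(2/3)*y/6)


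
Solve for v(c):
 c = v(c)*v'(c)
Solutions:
 v(c) = -sqrt(C1 + c^2)
 v(c) = sqrt(C1 + c^2)
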